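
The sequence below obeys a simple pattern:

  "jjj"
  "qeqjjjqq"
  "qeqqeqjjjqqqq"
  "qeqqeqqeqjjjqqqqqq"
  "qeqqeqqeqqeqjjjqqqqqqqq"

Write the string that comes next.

Every step adds qeq to the front and qq to the end of the previous string.
One more step from qeqqeqqeqqeqjjjqqqqqqqq gives the answer.

qeqqeqqeqqeqqeqjjjqqqqqqqqqq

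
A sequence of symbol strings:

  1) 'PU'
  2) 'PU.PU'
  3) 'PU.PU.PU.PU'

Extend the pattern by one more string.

PU.PU.PU.PU.PU.PU.PU.PU

Each string is two copies of the previous one joined by '.'.
So the next term is two copies of PU.PU.PU.PU with '.' between the halves.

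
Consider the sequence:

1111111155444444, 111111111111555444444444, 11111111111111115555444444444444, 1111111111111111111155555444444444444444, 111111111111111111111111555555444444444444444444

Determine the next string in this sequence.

11111111111111111111111111115555555444444444444444444444

Each string has the form 1^{4n} 5^{n} 4^{3n}, where the shown terms are n = 2, 3, 4, 5, 6.
For the next term, n = 7, so the run lengths are 28, 7, 21.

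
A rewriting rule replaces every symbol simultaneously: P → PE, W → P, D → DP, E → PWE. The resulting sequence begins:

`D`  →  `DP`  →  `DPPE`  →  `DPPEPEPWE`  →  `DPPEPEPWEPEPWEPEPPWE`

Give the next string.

φ(DPPEPEPWEPEPWEPEPPWE) expands symbol-by-symbol to DP PE PE PWE PE PWE PE P PWE PE PWE PE P PWE PE PWE PE PE P PWE; joining the 20 pieces gives the next term.

DPPEPEPWEPEPWEPEPPWEPEPWEPEPPWEPEPWEPEPEPPWE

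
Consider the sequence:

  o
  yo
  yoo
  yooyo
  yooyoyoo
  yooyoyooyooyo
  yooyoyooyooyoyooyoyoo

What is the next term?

yooyoyooyooyoyooyoyooyooyoyooyooyo

From term 3 onward, concatenate the last term with the second-to-last: yo·o = yoo, yoo·yo = yooyo, …
Continuing: yooyoyooyooyoyooyoyoo · yooyoyooyooyo gives term 8.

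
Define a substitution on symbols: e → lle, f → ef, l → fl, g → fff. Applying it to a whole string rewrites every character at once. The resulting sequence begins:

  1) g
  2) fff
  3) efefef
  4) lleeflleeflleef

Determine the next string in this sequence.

flflllelleefflflllelleefflflllelleef

Applying the rule to each of the 15 symbols of lleeflleeflleef gives the pieces fl fl lle lle ef fl fl lle lle ef fl fl lle lle ef, which concatenate to the answer.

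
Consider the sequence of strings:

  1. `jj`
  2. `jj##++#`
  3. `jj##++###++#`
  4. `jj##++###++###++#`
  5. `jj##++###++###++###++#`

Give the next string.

Each term is the previous one with ##++# appended.
So the next term is jj##++###++###++###++#·##++#.

jj##++###++###++###++###++#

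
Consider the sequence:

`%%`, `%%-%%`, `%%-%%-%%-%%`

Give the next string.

Each string is two copies of the previous one joined by '-'.
Doubling %%-%%-%%-%% with '-' between the halves:

%%-%%-%%-%%-%%-%%-%%-%%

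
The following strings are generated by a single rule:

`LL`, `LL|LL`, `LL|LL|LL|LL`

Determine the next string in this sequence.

s(k+1) = s(k)·|·s(k) — each term doubles the last with '|' between the halves.
So the next term is two copies of LL|LL|LL|LL with '|' between the halves.

LL|LL|LL|LL|LL|LL|LL|LL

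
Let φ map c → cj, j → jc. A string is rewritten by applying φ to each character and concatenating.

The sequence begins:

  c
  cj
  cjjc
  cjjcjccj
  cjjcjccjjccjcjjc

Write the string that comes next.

Rewriting the 16 symbols of cjjcjccjjccjcjjc one by one yields cj jc jc cj jc cj cj jc jc cj cj jc cj jc jc cj; concatenated:

cjjcjccjjccjcjjcjccjcjjccjjcjccj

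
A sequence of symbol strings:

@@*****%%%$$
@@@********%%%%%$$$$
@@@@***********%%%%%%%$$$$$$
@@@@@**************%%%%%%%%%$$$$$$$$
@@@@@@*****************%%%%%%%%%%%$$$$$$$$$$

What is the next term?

The n-th term is n+1 @'s then 3n+2 *'s then 2n+1 %'s then 2n $'s (n = 1, 2, …).
For the next term, n = 6, so the run lengths are 7, 20, 13, 12.

@@@@@@@********************%%%%%%%%%%%%%$$$$$$$$$$$$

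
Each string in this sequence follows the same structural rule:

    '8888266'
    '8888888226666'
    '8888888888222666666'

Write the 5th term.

8888888888888888222226666666666

Term n consists of 3n+1 8's, followed by n 2's, followed by 2n 6's (n = 1, 2, …).
For term 5, n = 5, so the run lengths are 16, 5, 10.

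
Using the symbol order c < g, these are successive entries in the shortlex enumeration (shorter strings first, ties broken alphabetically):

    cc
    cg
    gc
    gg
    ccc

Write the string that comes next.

ccg

The successor of ccc increments the rightmost position that isn't already g and resets every position after it to c.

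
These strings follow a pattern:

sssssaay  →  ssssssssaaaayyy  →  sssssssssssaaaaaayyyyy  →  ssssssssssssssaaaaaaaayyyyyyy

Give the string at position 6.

ssssssssssssssssssssaaaaaaaaaaaayyyyyyyyyyy

The n-th term is 3n+2 s's then 2n a's then 2n-1 y's (n = 1, 2, …).
For term 6, n = 6, so the run lengths are 20, 12, 11.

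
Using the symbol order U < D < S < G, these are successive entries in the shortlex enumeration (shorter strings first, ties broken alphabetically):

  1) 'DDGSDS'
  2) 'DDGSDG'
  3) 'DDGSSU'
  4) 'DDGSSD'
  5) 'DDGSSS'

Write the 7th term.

DDGSGU

Continuing the enumeration 2 steps past DDGSSS: DDGSSS → DDGSSG → (answer).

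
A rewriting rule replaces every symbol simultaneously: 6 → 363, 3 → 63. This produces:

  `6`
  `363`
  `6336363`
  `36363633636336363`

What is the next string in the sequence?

Replace each of the 17 characters of 36363633636336363 in place — 63 363 63 363 63 363 63 63 363 63 363 63 63 363 63 363 63 — and concatenate.

63363633636336363633636336363633636336363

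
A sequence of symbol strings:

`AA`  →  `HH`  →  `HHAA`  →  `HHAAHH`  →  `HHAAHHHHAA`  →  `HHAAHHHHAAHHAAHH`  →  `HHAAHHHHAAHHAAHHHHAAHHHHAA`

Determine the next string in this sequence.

HHAAHHHHAAHHAAHHHHAAHHHHAAHHAAHHHHAAHHAAHH

From term 3 onward, concatenate the last term with the second-to-last: HH·AA = HHAA, HHAA·HH = HHAAHH, …
The next term joins HHAAHHHHAAHHAAHHHHAAHHHHAA and HHAAHHHHAAHHAAHH.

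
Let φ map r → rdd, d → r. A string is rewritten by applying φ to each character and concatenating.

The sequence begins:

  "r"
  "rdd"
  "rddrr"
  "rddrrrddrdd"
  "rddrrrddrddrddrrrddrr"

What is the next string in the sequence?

rddrrrddrddrddrrrddrrrddrrrddrddrddrrrddrdd

Applying the rule to each of the 21 symbols of rddrrrddrddrddrrrddrr gives the pieces rdd r r rdd rdd rdd r r rdd r r rdd r r rdd rdd rdd r r rdd rdd, which concatenate to the answer.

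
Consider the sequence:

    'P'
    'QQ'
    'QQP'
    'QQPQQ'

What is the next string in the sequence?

From term 3 onward, concatenate the last term with the second-to-last: QQ·P = QQP, QQP·QQ = QQPQQ, …
So term 5 is QQPQQ·QQP.

QQPQQQQP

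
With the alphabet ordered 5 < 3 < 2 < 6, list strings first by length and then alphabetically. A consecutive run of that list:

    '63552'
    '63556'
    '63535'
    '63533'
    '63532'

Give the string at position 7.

63525

Advancing 2 positions from 63532 through 63532 → 63536 reaches term 7.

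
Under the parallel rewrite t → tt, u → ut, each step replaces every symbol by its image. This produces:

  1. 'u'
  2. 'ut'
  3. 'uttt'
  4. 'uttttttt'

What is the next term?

uttttttttttttttt

Rewriting each symbol of uttttttt: u→ut, t→tt, t→tt, t→tt, t→tt, t→tt, t→tt, t→tt, which concatenates to ut tt tt tt tt tt tt tt.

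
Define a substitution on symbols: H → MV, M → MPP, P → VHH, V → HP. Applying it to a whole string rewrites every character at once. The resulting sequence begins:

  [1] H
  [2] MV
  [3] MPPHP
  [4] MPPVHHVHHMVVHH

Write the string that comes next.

MPPVHHVHHHPMVMVHPMVMVMPPHPHPMVMV

φ(MPPVHHVHHMVVHH) expands symbol-by-symbol to MPP VHH VHH HP MV MV HP MV MV MPP HP HP MV MV; joining the 14 pieces gives the next term.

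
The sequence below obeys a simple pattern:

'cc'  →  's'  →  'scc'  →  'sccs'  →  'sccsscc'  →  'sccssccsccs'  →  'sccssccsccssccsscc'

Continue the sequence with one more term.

This is a Fibonacci-style word recurrence s(k) = s(k−1)·s(k−2): e.g. s·cc = scc.
Continuing: sccssccsccssccsscc · sccssccsccs gives term 8.

sccssccsccssccssccsccssccsccs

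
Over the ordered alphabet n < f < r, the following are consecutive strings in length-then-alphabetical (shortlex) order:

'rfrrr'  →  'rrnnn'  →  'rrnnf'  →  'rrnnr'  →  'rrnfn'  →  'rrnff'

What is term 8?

Continuing the enumeration 2 steps past rrnff: rrnff → rrnfr → (answer).

rrnrn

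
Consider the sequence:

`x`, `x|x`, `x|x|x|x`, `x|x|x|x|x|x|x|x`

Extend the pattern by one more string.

x|x|x|x|x|x|x|x|x|x|x|x|x|x|x|x

Every step duplicates the string with '|' between the halves.
So the next term is two copies of x|x|x|x|x|x|x|x with '|' between the halves.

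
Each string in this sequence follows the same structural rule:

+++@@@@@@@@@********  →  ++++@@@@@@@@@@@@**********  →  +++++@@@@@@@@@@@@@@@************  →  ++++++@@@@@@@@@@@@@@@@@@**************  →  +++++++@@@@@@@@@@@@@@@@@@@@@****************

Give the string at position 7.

+++++++++@@@@@@@@@@@@@@@@@@@@@@@@@@@********************

Term n consists of n +'s, followed by 3n @'s, followed by 2n+2 *'s, where the shown terms are n = 3, 4, 5, 6, 7.
For term 7, n = 9, so the run lengths are 9, 27, 20.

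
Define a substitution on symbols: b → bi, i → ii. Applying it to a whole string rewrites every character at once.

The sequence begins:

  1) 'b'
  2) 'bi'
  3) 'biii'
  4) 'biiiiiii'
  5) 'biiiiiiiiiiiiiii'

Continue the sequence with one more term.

Applying the rule to each of the 16 symbols of biiiiiiiiiiiiiii gives the pieces bi ii ii ii ii ii ii ii ii ii ii ii ii ii ii ii, which concatenate to the answer.

biiiiiiiiiiiiiiiiiiiiiiiiiiiiiii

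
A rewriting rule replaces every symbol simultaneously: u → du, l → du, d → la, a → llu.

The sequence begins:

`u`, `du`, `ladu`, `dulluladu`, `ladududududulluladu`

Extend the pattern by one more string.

dulluladuladuladuladuladududududulluladu

Applying the rule to each of the 19 symbols of ladududududulluladu gives the pieces du llu la du la du la du la du la du du du du du llu la du, which concatenate to the answer.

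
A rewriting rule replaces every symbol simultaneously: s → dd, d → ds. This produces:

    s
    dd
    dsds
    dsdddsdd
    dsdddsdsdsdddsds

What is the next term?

Rewriting the 16 symbols of dsdddsdsdsdddsds one by one yields ds dd ds ds ds dd ds dd ds dd ds ds ds dd ds dd; concatenated:

dsdddsdsdsdddsdddsdddsdsdsdddsdd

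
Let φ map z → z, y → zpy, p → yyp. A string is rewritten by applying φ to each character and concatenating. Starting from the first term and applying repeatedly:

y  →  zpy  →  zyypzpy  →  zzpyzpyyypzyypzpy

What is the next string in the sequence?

Applying the rule to each of the 17 symbols of zzpyzpyyypzyypzpy gives the pieces z z yyp zpy z yyp zpy zpy zpy yyp z zpy zpy yyp z yyp zpy, which concatenate to the answer.

zzyypzpyzyypzpyzpyzpyyypzzpyzpyyypzyypzpy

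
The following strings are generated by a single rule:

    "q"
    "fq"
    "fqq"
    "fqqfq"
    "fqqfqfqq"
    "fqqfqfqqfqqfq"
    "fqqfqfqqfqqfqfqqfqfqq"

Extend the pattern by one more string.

This is a Fibonacci-style word recurrence s(k) = s(k−1)·s(k−2): e.g. fq·q = fqq.
So term 8 is fqqfqfqqfqqfqfqqfqfqq·fqqfqfqqfqqfq.

fqqfqfqqfqqfqfqqfqfqqfqqfqfqqfqqfq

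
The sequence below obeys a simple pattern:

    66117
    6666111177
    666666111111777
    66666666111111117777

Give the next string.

The n-th term is 2n 6's then 2n 1's then n 7's (n = 1, 2, …).
Setting n = 5 gives 10, 10, 5 characters in each block.

6666666666111111111177777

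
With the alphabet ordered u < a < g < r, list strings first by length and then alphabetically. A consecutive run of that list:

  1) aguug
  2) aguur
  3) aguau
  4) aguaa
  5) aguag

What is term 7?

agugu

Advancing 2 positions from aguag through aguag → aguar reaches term 7.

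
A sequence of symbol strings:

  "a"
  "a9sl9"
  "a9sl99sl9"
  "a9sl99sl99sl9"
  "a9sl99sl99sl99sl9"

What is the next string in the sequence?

The strings grow by a fixed suffix 9sl9 each time.
So the next term is a9sl99sl99sl99sl9·9sl9.

a9sl99sl99sl99sl99sl9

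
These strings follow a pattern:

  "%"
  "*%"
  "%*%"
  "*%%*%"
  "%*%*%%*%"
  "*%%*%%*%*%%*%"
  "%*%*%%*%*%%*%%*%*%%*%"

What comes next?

This is a Fibonacci-style word recurrence s(k) = s(k−2)·s(k−1): e.g. %·*% = %*%.
So term 8 is *%%*%%*%*%%*%·%*%*%%*%*%%*%%*%*%%*%.

*%%*%%*%*%%*%%*%*%%*%*%%*%%*%*%%*%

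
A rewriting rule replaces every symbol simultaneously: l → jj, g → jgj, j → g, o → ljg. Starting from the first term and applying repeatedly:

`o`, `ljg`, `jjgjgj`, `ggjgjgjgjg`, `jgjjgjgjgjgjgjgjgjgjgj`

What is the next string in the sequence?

Replace each of the 22 characters of jgjjgjgjgjgjgjgjgjgjgj in place — g jgj g g jgj g jgj g jgj g jgj g jgj g jgj g jgj g jgj g jgj g — and concatenate.

gjgjggjgjgjgjgjgjgjgjgjgjgjgjgjgjgjgjgjgjg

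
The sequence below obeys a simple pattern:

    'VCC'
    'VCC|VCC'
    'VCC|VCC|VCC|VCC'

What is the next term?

VCC|VCC|VCC|VCC|VCC|VCC|VCC|VCC

Every step duplicates the string with '|' between the halves.
One more doubling of VCC|VCC|VCC|VCC gives the answer.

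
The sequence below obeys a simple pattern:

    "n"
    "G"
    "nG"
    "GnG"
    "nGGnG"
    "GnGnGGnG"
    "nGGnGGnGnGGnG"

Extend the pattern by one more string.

From term 3 onward, concatenate the second-to-last term with the last: n·G = nG, G·nG = GnG, …
The next term joins GnGnGGnG and nGGnGGnGnGGnG.

GnGnGGnGnGGnGGnGnGGnG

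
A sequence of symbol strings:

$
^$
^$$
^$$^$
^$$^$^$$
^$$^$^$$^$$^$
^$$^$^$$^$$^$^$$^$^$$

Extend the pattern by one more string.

^$$^$^$$^$$^$^$$^$^$$^$$^$^$$^$$^$

This is a Fibonacci-style word recurrence s(k) = s(k−1)·s(k−2): e.g. ^$·$ = ^$$.
So term 8 is ^$$^$^$$^$$^$^$$^$^$$·^$$^$^$$^$$^$.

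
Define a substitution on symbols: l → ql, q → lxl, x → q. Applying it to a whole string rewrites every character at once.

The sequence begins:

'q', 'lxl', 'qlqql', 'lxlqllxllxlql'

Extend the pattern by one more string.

Replace each of the 13 characters of lxlqllxllxlql in place — ql q ql lxl ql ql q ql ql q ql lxl ql — and concatenate.

qlqqllxlqlqlqqlqlqqllxlql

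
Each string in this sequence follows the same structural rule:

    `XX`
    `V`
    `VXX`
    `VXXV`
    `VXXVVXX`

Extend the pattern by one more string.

VXXVVXXVXXV

This is a Fibonacci-style word recurrence s(k) = s(k−1)·s(k−2): e.g. V·XX = VXX.
Continuing: VXXVVXX · VXXV gives term 6.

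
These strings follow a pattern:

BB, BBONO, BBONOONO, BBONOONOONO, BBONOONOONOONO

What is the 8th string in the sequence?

Each term is the previous one with ONO appended.
From BBONOONOONOONO, 3 further steps: BBONOONOONOONO → BBONOONOONOONOONO → BBONOONOONOONOONOONO → (answer).

BBONOONOONOONOONOONOONO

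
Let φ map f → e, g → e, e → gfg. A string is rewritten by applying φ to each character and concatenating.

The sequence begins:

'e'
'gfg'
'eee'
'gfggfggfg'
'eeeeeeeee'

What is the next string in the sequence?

Rewriting each symbol of eeeeeeeee: e→gfg, e→gfg, e→gfg, e→gfg, e→gfg, e→gfg, e→gfg, e→gfg, e→gfg, which concatenates to gfg gfg gfg gfg gfg gfg gfg gfg gfg.

gfggfggfggfggfggfggfggfggfg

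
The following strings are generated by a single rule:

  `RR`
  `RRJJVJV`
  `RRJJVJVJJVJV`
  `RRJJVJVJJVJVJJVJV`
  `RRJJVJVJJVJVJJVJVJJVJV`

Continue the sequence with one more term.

RRJJVJVJJVJVJJVJVJJVJVJJVJV

Every step adds JJVJV to the end: s(k+1) = s(k)·JJVJV.
So the next term is RRJJVJVJJVJVJJVJVJJVJV·JJVJV.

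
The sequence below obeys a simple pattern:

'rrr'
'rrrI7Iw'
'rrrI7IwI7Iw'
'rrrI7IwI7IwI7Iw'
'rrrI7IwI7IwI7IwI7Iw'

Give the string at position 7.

Every step adds I7Iw to the end: s(k+1) = s(k)·I7Iw.
From rrrI7IwI7IwI7IwI7Iw, 2 further steps: rrrI7IwI7IwI7IwI7Iw → rrrI7IwI7IwI7IwI7IwI7Iw → (answer).

rrrI7IwI7IwI7IwI7IwI7IwI7Iw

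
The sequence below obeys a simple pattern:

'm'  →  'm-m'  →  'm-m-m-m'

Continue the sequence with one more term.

Every step duplicates the string with '-' between the halves.
Doubling m-m-m-m with '-' between the halves:

m-m-m-m-m-m-m-m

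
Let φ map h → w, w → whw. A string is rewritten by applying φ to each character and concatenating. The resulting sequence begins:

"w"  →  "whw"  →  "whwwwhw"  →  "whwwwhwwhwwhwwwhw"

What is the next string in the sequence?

Replace each of the 17 characters of whwwwhwwhwwhwwwhw in place — whw w whw whw whw w whw whw w whw whw w whw whw whw w whw — and concatenate.

whwwwhwwhwwhwwwhwwhwwwhwwhwwwhwwhwwhwwwhw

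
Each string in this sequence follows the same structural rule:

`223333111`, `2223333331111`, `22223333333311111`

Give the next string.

Reading off run lengths: 2 runs 2, 3, 4; 3 runs 4, 6, 8; 1 runs 3, 4, 5 — each is linear in n, where the shown terms are n = 2, 3, 4.
Setting n = 5 gives 5, 10, 6 characters in each block.

222223333333333111111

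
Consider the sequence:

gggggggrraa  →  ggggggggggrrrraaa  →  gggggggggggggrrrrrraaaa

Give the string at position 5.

gggggggggggggggggggrrrrrrrrrraaaaaa

Each string has the form g^{3n+1} r^{2n-2} a^{n}, where the shown terms are n = 2, 3, 4.
At n = 6 the blocks have lengths 19, 10, 6.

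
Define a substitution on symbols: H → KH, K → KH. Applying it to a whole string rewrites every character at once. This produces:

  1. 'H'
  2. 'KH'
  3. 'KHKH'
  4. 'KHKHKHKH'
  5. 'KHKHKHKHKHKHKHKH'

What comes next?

Replace each of the 16 characters of KHKHKHKHKHKHKHKH in place — KH KH KH KH KH KH KH KH KH KH KH KH KH KH KH KH — and concatenate.

KHKHKHKHKHKHKHKHKHKHKHKHKHKHKHKH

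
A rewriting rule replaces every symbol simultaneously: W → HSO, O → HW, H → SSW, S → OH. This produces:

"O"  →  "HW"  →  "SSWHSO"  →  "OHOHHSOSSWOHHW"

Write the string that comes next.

φ(OHOHHSOSSWOHHW) expands symbol-by-symbol to HW SSW HW SSW SSW OH HW OH OH HSO HW SSW SSW HSO; joining the 14 pieces gives the next term.

HWSSWHWSSWSSWOHHWOHOHHSOHWSSWSSWHSO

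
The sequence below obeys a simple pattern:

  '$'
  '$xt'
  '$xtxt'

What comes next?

Every step adds xt to the end: s(k+1) = s(k)·xt.
So the next term is $xtxt·xt.

$xtxtxt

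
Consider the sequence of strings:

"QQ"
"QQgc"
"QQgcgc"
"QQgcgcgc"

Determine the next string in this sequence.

QQgcgcgcgc

Every step adds gc to the end: s(k+1) = s(k)·gc.
So the next term is QQgcgcgc·gc.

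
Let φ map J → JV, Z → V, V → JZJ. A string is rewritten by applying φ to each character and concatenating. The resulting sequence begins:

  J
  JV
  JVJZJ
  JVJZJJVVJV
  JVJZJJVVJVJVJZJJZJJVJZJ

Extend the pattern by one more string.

JVJZJJVVJVJVJZJJZJJVJZJJVJZJJVVJVJVVJVJVJZJJVVJV

Applying the rule to each of the 23 symbols of JVJZJJVVJVJVJZJJZJJVJZJ gives the pieces JV JZJ JV V JV JV JZJ JZJ JV JZJ JV JZJ JV V JV JV V JV JV JZJ JV V JV, which concatenate to the answer.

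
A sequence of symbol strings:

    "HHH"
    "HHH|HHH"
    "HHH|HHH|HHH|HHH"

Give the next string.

HHH|HHH|HHH|HHH|HHH|HHH|HHH|HHH

Every step duplicates the string with '|' between the halves.
One more doubling of HHH|HHH|HHH|HHH gives the answer.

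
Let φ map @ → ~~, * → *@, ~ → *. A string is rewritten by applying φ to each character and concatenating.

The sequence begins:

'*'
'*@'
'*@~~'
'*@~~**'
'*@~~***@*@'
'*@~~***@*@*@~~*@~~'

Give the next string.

Applying the rule to each of the 18 symbols of *@~~***@*@*@~~*@~~ gives the pieces *@ ~~ * * *@ *@ *@ ~~ *@ ~~ *@ ~~ * * *@ ~~ * *, which concatenate to the answer.

*@~~***@*@*@~~*@~~*@~~***@~~**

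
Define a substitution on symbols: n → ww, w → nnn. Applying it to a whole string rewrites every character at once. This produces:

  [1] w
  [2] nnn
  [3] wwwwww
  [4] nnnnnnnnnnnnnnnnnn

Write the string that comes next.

Rewriting the 18 symbols of nnnnnnnnnnnnnnnnnn one by one yields ww ww ww ww ww ww ww ww ww ww ww ww ww ww ww ww ww ww; concatenated:

wwwwwwwwwwwwwwwwwwwwwwwwwwwwwwwwwwww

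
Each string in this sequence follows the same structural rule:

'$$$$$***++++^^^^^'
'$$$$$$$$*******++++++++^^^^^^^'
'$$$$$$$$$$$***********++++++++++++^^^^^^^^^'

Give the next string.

Each string has the form $^{3n+2} *^{4n-1} +^{4n} ^^{2n+3} (n = 1, 2, …).
At n = 4 the blocks have lengths 14, 15, 16, 11.

$$$$$$$$$$$$$$***************++++++++++++++++^^^^^^^^^^^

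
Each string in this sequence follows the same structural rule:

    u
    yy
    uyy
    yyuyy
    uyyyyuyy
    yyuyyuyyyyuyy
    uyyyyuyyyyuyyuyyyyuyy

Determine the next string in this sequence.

yyuyyuyyyyuyyuyyyyuyyyyuyyuyyyyuyy

This is a Fibonacci-style word recurrence s(k) = s(k−2)·s(k−1): e.g. u·yy = uyy.
So term 8 is yyuyyuyyyyuyy·uyyyyuyyyyuyyuyyyyuyy.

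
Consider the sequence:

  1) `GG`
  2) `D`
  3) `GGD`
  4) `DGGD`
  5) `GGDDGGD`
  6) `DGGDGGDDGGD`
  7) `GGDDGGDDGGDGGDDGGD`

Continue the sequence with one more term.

DGGDGGDDGGDGGDDGGDDGGDGGDDGGD

From term 3 onward, concatenate the second-to-last term with the last: GG·D = GGD, D·GGD = DGGD, …
So term 8 is DGGDGGDDGGD·GGDDGGDDGGDGGDDGGD.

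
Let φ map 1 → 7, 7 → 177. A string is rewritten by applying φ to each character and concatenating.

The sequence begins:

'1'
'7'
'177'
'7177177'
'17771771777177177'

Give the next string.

71771771777177177717717717771771777177177

φ(17771771777177177) expands symbol-by-symbol to 7 177 177 177 7 177 177 7 177 177 177 7 177 177 7 177 177; joining the 17 pieces gives the next term.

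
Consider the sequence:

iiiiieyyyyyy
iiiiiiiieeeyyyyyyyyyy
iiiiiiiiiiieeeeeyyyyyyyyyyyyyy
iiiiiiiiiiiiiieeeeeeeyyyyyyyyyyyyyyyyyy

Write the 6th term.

iiiiiiiiiiiiiiiiiiiieeeeeeeeeeeyyyyyyyyyyyyyyyyyyyyyyyyyy

Each string has the form i^{3n+2} e^{2n-1} y^{4n+2} (n = 1, 2, …).
At n = 6 the blocks have lengths 20, 11, 26.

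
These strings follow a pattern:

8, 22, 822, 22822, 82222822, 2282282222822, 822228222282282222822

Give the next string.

2282282222822822228222282282222822

Each term (from the third on) is the two preceding terms concatenated in order: term 3 = 8·22 = 822.
Continuing: 2282282222822 · 822228222282282222822 gives term 8.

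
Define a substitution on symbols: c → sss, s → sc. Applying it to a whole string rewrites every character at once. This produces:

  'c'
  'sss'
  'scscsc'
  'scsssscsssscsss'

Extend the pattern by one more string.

scsssscscscscsssscscscscsssscscsc

φ(scsssscsssscsss) expands symbol-by-symbol to sc sss sc sc sc sc sss sc sc sc sc sss sc sc sc; joining the 15 pieces gives the next term.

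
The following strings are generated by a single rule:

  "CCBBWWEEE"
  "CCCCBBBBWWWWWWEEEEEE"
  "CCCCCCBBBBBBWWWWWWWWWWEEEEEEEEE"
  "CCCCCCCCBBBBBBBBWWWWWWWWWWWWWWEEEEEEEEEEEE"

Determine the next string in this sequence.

CCCCCCCCCCBBBBBBBBBBWWWWWWWWWWWWWWWWWWEEEEEEEEEEEEEEE

Term n consists of 2n C's, followed by 2n B's, followed by 4n-2 W's, followed by 3n E's (n = 1, 2, …).
At n = 5 the blocks have lengths 10, 10, 18, 15.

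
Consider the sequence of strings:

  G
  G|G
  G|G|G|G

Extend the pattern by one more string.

Every step duplicates the string with '|' between the halves.
One more doubling of G|G|G|G gives the answer.

G|G|G|G|G|G|G|G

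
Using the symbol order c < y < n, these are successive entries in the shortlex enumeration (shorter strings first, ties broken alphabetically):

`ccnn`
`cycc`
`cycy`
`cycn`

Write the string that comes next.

Find the rightmost character of cycn below n, bump it to the next letter, and reset everything to its right to c.

cyyc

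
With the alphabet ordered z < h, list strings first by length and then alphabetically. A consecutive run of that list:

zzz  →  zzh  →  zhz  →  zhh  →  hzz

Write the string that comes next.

hzh

The successor of hzz increments the rightmost position that isn't already h and resets every position after it to z.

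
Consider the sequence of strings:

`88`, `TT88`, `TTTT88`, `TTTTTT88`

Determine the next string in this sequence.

TTTTTTTT88

The strings grow by a fixed prefix TT each time.
So the next term is TT·TTTTTT88.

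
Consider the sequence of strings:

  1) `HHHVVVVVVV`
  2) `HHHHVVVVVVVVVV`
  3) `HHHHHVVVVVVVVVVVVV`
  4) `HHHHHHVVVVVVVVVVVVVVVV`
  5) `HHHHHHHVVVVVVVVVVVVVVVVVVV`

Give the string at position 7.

Each string has the form H^{n+1} V^{3n+1}, where the shown terms are n = 2, 3, 4, 5, 6.
At n = 8 the blocks have lengths 9, 25.

HHHHHHHHHVVVVVVVVVVVVVVVVVVVVVVVVV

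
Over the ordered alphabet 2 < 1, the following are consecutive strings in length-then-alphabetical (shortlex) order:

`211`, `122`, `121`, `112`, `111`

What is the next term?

2222

111 is the last string of length 3, so the next is the first of length 4: 2 repeated 4 times.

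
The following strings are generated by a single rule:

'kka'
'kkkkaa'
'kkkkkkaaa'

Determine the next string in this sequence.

Reading off run lengths: k runs 2, 4, 6; a runs 1, 2, 3 — each is linear in n (n = 1, 2, …).
For the next term, n = 4, so the run lengths are 8, 4.

kkkkkkkkaaaa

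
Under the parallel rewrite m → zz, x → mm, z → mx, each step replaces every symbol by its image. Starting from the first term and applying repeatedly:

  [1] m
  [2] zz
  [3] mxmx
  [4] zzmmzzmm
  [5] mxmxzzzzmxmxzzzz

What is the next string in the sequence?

φ(mxmxzzzzmxmxzzzz) expands symbol-by-symbol to zz mm zz mm mx mx mx mx zz mm zz mm mx mx mx mx; joining the 16 pieces gives the next term.

zzmmzzmmmxmxmxmxzzmmzzmmmxmxmxmx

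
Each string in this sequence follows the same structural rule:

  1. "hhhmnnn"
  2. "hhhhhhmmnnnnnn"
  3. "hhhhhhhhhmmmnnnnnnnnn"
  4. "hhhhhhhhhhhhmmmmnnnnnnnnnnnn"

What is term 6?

hhhhhhhhhhhhhhhhhhmmmmmmnnnnnnnnnnnnnnnnnn

Reading off run lengths: h runs 3, 6, 9, 12; m runs 1, 2, 3, 4; n runs 3, 6, 9, 12 — each is linear in n (n = 1, 2, …).
Setting n = 6 gives 18, 6, 18 characters in each block.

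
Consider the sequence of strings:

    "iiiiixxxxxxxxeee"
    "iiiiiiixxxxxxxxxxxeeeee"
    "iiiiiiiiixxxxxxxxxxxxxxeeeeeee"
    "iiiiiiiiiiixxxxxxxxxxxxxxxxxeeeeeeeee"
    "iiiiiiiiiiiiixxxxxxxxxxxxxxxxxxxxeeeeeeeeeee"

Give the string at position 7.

iiiiiiiiiiiiiiiiixxxxxxxxxxxxxxxxxxxxxxxxxxeeeeeeeeeeeeeee

Term n consists of 2n+1 i's, followed by 3n+2 x's, followed by 2n-1 e's, where the shown terms are n = 2, 3, 4, 5, 6.
At n = 8 the blocks have lengths 17, 26, 15.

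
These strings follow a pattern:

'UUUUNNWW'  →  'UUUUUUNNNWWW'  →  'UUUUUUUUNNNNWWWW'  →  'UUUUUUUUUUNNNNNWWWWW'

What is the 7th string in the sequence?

UUUUUUUUUUUUUUUUNNNNNNNNWWWWWWWW

Each string has the form U^{2n+2} N^{n+1} W^{n+1} (n = 1, 2, …).
At n = 7 the blocks have lengths 16, 8, 8.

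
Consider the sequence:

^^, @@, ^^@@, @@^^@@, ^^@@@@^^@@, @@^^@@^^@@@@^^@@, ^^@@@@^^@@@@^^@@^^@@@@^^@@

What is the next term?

Each term (from the third on) is the two preceding terms concatenated in order: term 3 = ^^·@@ = ^^@@.
Continuing: @@^^@@^^@@@@^^@@ · ^^@@@@^^@@@@^^@@^^@@@@^^@@ gives term 8.

@@^^@@^^@@@@^^@@^^@@@@^^@@@@^^@@^^@@@@^^@@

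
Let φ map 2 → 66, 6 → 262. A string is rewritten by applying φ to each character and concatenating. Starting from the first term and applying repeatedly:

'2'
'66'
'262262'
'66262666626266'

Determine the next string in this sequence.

Rewriting the 14 symbols of 66262666626266 one by one yields 262 262 66 262 66 262 262 262 262 66 262 66 262 262; concatenated:

26226266262662622622622626626266262262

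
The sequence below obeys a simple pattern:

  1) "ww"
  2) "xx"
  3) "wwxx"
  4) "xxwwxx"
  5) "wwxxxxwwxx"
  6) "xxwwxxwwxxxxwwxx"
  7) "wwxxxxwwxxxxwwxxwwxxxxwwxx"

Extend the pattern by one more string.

xxwwxxwwxxxxwwxxwwxxxxwwxxxxwwxxwwxxxxwwxx

This is a Fibonacci-style word recurrence s(k) = s(k−2)·s(k−1): e.g. ww·xx = wwxx.
Continuing: xxwwxxwwxxxxwwxx · wwxxxxwwxxxxwwxxwwxxxxwwxx gives term 8.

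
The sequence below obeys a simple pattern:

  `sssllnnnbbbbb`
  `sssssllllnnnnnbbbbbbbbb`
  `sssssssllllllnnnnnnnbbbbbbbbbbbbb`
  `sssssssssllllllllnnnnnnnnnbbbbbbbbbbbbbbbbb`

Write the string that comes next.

sssssssssssllllllllllnnnnnnnnnnnbbbbbbbbbbbbbbbbbbbbb

Each string has the form s^{2n+1} l^{2n} n^{2n+1} b^{4n+1} (n = 1, 2, …).
Setting n = 5 gives 11, 10, 11, 21 characters in each block.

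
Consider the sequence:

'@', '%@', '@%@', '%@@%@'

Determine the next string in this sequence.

@%@%@@%@

This is a Fibonacci-style word recurrence s(k) = s(k−2)·s(k−1): e.g. @·%@ = @%@.
So term 5 is @%@·%@@%@.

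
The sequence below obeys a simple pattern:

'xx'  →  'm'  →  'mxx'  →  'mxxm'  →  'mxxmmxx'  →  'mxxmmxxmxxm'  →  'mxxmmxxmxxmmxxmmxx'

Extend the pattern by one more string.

mxxmmxxmxxmmxxmmxxmxxmmxxmxxm

This is a Fibonacci-style word recurrence s(k) = s(k−1)·s(k−2): e.g. m·xx = mxx.
The next term joins mxxmmxxmxxmmxxmmxx and mxxmmxxmxxm.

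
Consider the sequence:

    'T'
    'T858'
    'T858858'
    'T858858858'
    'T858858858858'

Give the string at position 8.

The strings grow by a fixed suffix 858 each time.
From T858858858858, 3 further steps: T858858858858 → T858858858858858 → T858858858858858858 → (answer).

T858858858858858858858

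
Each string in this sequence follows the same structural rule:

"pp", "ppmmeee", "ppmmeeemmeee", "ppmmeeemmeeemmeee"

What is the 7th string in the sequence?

The strings grow by a fixed suffix mmeee each time.
From ppmmeeemmeeemmeee, 3 further steps: ppmmeeemmeeemmeee → ppmmeeemmeeemmeeemmeee → ppmmeeemmeeemmeeemmeeemmeee → (answer).

ppmmeeemmeeemmeeemmeeemmeeemmeee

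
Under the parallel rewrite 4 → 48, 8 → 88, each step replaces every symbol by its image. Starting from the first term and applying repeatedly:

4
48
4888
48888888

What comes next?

4888888888888888

Expanding 48888888: 4→48, 8→88, 8→88, 8→88, 8→88, 8→88, 8→88, 8→88. Concatenated: 48 88 88 88 88 88 88 88.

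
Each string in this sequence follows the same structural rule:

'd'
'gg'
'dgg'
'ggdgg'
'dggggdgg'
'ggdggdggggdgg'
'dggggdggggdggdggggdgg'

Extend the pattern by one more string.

From term 3 onward, concatenate the second-to-last term with the last: d·gg = dgg, gg·dgg = ggdgg, …
So term 8 is ggdggdggggdgg·dggggdggggdggdggggdgg.

ggdggdggggdggdggggdggggdggdggggdgg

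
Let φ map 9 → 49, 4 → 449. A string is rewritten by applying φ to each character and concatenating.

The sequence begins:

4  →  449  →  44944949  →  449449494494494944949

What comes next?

Rewriting the 21 symbols of 449449494494494944949 one by one yields 449 449 49 449 449 49 449 49 449 449 49 449 449 49 449 49 449 449 49 449 49; concatenated:

4494494944944949449494494494944944949449494494494944949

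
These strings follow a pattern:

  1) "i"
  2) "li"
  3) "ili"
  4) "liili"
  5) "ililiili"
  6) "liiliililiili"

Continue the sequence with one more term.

Each term (from the third on) is the two preceding terms concatenated in order: term 3 = i·li = ili.
Continuing: ililiili · liiliililiili gives term 7.

ililiililiiliililiili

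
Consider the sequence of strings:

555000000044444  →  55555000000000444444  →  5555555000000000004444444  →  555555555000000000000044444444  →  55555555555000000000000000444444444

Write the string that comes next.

5555555555555000000000000000004444444444

Each string has the form 5^{2n-1} 0^{2n+3} 4^{n+3}, where the shown terms are n = 2, 3, 4, 5, 6.
At n = 7 the blocks have lengths 13, 17, 10.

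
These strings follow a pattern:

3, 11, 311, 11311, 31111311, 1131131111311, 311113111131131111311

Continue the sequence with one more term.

1131131111311311113111131131111311

This is a Fibonacci-style word recurrence s(k) = s(k−2)·s(k−1): e.g. 3·11 = 311.
Continuing: 1131131111311 · 311113111131131111311 gives term 8.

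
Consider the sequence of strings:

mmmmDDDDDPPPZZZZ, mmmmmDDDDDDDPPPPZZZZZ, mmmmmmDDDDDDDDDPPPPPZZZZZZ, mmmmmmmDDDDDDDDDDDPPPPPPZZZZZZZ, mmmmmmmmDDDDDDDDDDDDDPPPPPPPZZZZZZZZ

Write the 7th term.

mmmmmmmmmmDDDDDDDDDDDDDDDDDPPPPPPPPPZZZZZZZZZZ

The n-th term is n+1 m's then 2n-1 D's then n P's then n+1 Z's, where the shown terms are n = 3, 4, 5, 6, 7.
For term 7, n = 9, so the run lengths are 10, 17, 9, 10.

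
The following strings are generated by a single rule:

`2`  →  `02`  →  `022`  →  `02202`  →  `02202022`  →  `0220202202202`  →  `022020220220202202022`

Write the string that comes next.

This is a Fibonacci-style word recurrence s(k) = s(k−1)·s(k−2): e.g. 02·2 = 022.
So term 8 is 022020220220202202022·0220202202202.

0220202202202022020220220202202202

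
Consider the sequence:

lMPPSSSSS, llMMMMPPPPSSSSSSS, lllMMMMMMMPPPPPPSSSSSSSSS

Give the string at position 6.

Each string has the form l^{n} M^{3n-2} P^{2n} S^{2n+3} (n = 1, 2, …).
At n = 6 the blocks have lengths 6, 16, 12, 15.

llllllMMMMMMMMMMMMMMMMPPPPPPPPPPPPSSSSSSSSSSSSSSS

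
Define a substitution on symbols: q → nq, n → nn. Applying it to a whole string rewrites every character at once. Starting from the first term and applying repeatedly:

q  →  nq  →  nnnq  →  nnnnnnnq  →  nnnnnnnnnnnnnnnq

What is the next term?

nnnnnnnnnnnnnnnnnnnnnnnnnnnnnnnq

Replace each of the 16 characters of nnnnnnnnnnnnnnnq in place — nn nn nn nn nn nn nn nn nn nn nn nn nn nn nn nq — and concatenate.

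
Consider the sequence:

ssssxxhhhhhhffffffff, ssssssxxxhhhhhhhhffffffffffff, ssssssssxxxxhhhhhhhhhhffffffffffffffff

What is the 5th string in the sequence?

Each string has the form s^{2n} x^{n} h^{2n+2} f^{4n}, where the shown terms are n = 2, 3, 4.
For term 5, n = 6, so the run lengths are 12, 6, 14, 24.

ssssssssssssxxxxxxhhhhhhhhhhhhhhffffffffffffffffffffffff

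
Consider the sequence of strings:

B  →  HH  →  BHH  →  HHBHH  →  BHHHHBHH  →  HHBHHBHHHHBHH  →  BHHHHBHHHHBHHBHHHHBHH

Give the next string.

HHBHHBHHHHBHHBHHHHBHHHHBHHBHHHHBHH

From term 3 onward, concatenate the second-to-last term with the last: B·HH = BHH, HH·BHH = HHBHH, …
Continuing: HHBHHBHHHHBHH · BHHHHBHHHHBHHBHHHHBHH gives term 8.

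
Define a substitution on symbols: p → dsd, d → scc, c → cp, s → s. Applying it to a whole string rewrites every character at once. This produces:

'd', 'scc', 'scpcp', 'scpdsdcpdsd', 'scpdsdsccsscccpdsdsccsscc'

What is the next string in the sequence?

Replace each of the 25 characters of scpdsdsccsscccpdsdsccsscc in place — s cp dsd scc s scc s cp cp s s cp cp cp dsd scc s scc s cp cp s s cp cp — and concatenate.

scpdsdsccssccscpcpsscpcpcpdsdsccssccscpcpsscpcp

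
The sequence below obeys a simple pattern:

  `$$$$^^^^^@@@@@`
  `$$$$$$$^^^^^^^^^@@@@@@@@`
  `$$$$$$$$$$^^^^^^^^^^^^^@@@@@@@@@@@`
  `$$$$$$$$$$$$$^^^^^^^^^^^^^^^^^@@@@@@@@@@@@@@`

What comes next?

$$$$$$$$$$$$$$$$^^^^^^^^^^^^^^^^^^^^^@@@@@@@@@@@@@@@@@

Term n consists of 3n+1 $'s, followed by 4n+1 ^'s, followed by 3n+2 @'s (n = 1, 2, …).
For the next term, n = 5, so the run lengths are 16, 21, 17.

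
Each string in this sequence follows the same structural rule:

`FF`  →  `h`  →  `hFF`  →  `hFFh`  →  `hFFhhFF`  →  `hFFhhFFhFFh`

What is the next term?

From term 3 onward, concatenate the last term with the second-to-last: h·FF = hFF, hFF·h = hFFh, …
The next term joins hFFhhFFhFFh and hFFhhFF.

hFFhhFFhFFhhFFhhFF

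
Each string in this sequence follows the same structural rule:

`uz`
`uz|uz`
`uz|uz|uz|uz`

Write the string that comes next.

s(k+1) = s(k)·|·s(k) — each term doubles the last with '|' between the halves.
One more doubling of uz|uz|uz|uz gives the answer.

uz|uz|uz|uz|uz|uz|uz|uz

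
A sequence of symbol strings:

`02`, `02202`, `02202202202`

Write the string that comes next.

02202202202202202202202

Every step duplicates the string with '2' between the halves.
So the next term is two copies of 02202202202 with '2' between the halves.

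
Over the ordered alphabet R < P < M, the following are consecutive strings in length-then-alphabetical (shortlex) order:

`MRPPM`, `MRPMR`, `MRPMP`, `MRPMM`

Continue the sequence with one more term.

MRMRR

Treat MRPMM as a base-3 numeral over the given alphabet and add one, carrying through any trailing M's.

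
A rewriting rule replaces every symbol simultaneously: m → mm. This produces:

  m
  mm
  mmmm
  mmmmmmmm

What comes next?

Rewriting each symbol of mmmmmmmm: m→mm, m→mm, m→mm, m→mm, m→mm, m→mm, m→mm, m→mm, which concatenates to mm mm mm mm mm mm mm mm.

mmmmmmmmmmmmmmmm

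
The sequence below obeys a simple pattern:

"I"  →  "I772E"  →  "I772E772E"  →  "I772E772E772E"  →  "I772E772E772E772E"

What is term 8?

I772E772E772E772E772E772E772E

The strings grow by a fixed suffix 772E each time.
From I772E772E772E772E, 3 further steps: I772E772E772E772E → I772E772E772E772E772E → I772E772E772E772E772E772E → (answer).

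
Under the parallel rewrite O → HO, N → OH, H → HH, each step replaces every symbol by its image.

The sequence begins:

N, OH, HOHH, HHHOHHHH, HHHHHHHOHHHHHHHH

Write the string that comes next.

HHHHHHHHHHHHHHHOHHHHHHHHHHHHHHHH

φ(HHHHHHHOHHHHHHHH) expands symbol-by-symbol to HH HH HH HH HH HH HH HO HH HH HH HH HH HH HH HH; joining the 16 pieces gives the next term.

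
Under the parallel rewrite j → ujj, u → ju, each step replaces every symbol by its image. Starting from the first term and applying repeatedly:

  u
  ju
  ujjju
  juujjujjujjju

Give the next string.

Rewriting the 13 symbols of juujjujjujjju one by one yields ujj ju ju ujj ujj ju ujj ujj ju ujj ujj ujj ju; concatenated:

ujjjujuujjujjjuujjujjjuujjujjujjju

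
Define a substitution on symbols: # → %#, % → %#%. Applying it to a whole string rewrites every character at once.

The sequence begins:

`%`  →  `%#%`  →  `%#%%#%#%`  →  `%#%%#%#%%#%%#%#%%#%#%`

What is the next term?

%#%%#%#%%#%%#%#%%#%#%%#%%#%#%%#%%#%#%%#%#%%#%%#%#%%#%#%

Applying the rule to each of the 21 symbols of %#%%#%#%%#%%#%#%%#%#% gives the pieces %#% %# %#% %#% %# %#% %# %#% %#% %# %#% %#% %# %#% %# %#% %#% %# %#% %# %#%, which concatenate to the answer.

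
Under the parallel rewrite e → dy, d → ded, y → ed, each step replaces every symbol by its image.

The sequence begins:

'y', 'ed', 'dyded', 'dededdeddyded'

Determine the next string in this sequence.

Applying the rule to each of the 13 symbols of dededdeddyded gives the pieces ded dy ded dy ded ded dy ded ded ed ded dy ded, which concatenate to the answer.

deddydeddydeddeddydeddededdeddyded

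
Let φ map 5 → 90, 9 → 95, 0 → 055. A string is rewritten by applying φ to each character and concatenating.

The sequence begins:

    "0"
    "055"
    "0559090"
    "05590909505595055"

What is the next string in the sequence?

Applying the rule to each of the 17 symbols of 05590909505595055 gives the pieces 055 90 90 95 055 95 055 95 90 055 90 90 95 90 055 90 90, which concatenate to the answer.

055909095055950559590055909095900559090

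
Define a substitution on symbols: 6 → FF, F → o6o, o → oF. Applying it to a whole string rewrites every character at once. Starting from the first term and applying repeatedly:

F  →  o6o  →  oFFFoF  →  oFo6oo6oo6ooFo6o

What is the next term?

oFo6ooFFFoFoFFFoFoFFFoFoFo6ooFFFoF

φ(oFo6oo6oo6ooFo6o) expands symbol-by-symbol to oF o6o oF FF oF oF FF oF oF FF oF oF o6o oF FF oF; joining the 16 pieces gives the next term.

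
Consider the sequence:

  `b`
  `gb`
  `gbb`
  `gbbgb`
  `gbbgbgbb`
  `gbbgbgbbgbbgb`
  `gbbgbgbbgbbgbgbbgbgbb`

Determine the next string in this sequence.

gbbgbgbbgbbgbgbbgbgbbgbbgbgbbgbbgb

This is a Fibonacci-style word recurrence s(k) = s(k−1)·s(k−2): e.g. gb·b = gbb.
So term 8 is gbbgbgbbgbbgbgbbgbgbb·gbbgbgbbgbbgb.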